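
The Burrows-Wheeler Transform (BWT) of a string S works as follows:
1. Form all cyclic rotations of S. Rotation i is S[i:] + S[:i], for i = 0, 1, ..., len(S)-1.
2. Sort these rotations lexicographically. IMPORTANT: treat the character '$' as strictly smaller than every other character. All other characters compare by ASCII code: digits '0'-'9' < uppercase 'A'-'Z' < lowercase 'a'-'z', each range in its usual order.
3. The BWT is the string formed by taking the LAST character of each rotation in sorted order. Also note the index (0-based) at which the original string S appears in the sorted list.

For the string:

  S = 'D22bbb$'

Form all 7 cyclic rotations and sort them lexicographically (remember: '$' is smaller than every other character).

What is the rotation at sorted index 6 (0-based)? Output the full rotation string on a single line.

All 7 rotations (rotation i = S[i:]+S[:i]):
  rot[0] = D22bbb$
  rot[1] = 22bbb$D
  rot[2] = 2bbb$D2
  rot[3] = bbb$D22
  rot[4] = bb$D22b
  rot[5] = b$D22bb
  rot[6] = $D22bbb
Sorted (with $ < everything):
  sorted[0] = $D22bbb
  sorted[1] = 22bbb$D
  sorted[2] = 2bbb$D2
  sorted[3] = D22bbb$
  sorted[4] = b$D22bb
  sorted[5] = bb$D22b
  sorted[6] = bbb$D22
sorted[6] = bbb$D22

Answer: bbb$D22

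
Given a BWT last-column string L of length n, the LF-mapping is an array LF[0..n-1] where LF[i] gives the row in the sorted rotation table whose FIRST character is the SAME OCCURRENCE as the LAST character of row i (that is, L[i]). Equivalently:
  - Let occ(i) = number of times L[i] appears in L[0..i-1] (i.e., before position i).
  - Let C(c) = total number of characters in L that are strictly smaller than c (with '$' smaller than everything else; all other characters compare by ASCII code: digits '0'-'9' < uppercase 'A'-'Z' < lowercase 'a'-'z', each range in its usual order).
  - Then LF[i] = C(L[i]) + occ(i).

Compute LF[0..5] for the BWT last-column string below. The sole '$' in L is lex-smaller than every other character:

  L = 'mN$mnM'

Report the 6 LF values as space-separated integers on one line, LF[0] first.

Char counts: '$':1, 'M':1, 'N':1, 'm':2, 'n':1
C (first-col start): C('$')=0, C('M')=1, C('N')=2, C('m')=3, C('n')=5
L[0]='m': occ=0, LF[0]=C('m')+0=3+0=3
L[1]='N': occ=0, LF[1]=C('N')+0=2+0=2
L[2]='$': occ=0, LF[2]=C('$')+0=0+0=0
L[3]='m': occ=1, LF[3]=C('m')+1=3+1=4
L[4]='n': occ=0, LF[4]=C('n')+0=5+0=5
L[5]='M': occ=0, LF[5]=C('M')+0=1+0=1

Answer: 3 2 0 4 5 1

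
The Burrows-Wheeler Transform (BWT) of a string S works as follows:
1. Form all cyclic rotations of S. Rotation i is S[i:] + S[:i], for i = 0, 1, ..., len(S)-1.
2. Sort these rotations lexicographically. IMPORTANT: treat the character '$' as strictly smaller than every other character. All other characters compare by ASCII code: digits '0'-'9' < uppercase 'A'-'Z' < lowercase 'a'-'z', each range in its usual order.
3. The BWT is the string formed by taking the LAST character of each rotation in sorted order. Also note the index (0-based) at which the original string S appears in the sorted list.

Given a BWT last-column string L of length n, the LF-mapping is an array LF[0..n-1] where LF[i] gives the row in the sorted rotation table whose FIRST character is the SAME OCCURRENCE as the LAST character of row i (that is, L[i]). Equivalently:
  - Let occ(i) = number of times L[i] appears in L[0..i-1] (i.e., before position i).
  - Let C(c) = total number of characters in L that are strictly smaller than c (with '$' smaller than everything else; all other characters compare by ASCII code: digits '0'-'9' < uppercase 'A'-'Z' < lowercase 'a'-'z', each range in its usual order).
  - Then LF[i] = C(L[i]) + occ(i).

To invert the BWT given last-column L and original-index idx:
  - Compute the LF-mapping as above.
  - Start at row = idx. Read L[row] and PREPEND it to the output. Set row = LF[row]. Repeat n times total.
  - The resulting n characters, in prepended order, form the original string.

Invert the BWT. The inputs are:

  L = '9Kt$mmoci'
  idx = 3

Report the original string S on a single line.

LF mapping: 1 2 8 0 5 6 7 3 4
Walk LF starting at row 3, prepending L[row]:
  step 1: row=3, L[3]='$', prepend. Next row=LF[3]=0
  step 2: row=0, L[0]='9', prepend. Next row=LF[0]=1
  step 3: row=1, L[1]='K', prepend. Next row=LF[1]=2
  step 4: row=2, L[2]='t', prepend. Next row=LF[2]=8
  step 5: row=8, L[8]='i', prepend. Next row=LF[8]=4
  step 6: row=4, L[4]='m', prepend. Next row=LF[4]=5
  step 7: row=5, L[5]='m', prepend. Next row=LF[5]=6
  step 8: row=6, L[6]='o', prepend. Next row=LF[6]=7
  step 9: row=7, L[7]='c', prepend. Next row=LF[7]=3
Reversed output: commitK9$

Answer: commitK9$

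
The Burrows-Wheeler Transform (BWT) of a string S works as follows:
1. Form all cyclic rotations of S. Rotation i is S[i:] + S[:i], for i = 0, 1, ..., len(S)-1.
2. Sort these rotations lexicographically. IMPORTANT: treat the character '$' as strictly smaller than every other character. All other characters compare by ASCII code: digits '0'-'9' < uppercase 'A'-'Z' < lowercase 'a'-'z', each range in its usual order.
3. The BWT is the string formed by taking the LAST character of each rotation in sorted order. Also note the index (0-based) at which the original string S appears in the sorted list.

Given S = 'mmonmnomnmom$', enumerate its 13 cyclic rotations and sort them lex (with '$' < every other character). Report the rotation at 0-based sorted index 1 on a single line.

Answer: m$mmonmnomnmo

Derivation:
All 13 rotations (rotation i = S[i:]+S[:i]):
  rot[0] = mmonmnomnmom$
  rot[1] = monmnomnmom$m
  rot[2] = onmnomnmom$mm
  rot[3] = nmnomnmom$mmo
  rot[4] = mnomnmom$mmon
  rot[5] = nomnmom$mmonm
  rot[6] = omnmom$mmonmn
  rot[7] = mnmom$mmonmno
  rot[8] = nmom$mmonmnom
  rot[9] = mom$mmonmnomn
  rot[10] = om$mmonmnomnm
  rot[11] = m$mmonmnomnmo
  rot[12] = $mmonmnomnmom
Sorted (with $ < everything):
  sorted[0] = $mmonmnomnmom
  sorted[1] = m$mmonmnomnmo
  sorted[2] = mmonmnomnmom$
  sorted[3] = mnmom$mmonmno
  sorted[4] = mnomnmom$mmon
  sorted[5] = mom$mmonmnomn
  sorted[6] = monmnomnmom$m
  sorted[7] = nmnomnmom$mmo
  sorted[8] = nmom$mmonmnom
  sorted[9] = nomnmom$mmonm
  sorted[10] = om$mmonmnomnm
  sorted[11] = omnmom$mmonmn
  sorted[12] = onmnomnmom$mm
sorted[1] = m$mmonmnomnmo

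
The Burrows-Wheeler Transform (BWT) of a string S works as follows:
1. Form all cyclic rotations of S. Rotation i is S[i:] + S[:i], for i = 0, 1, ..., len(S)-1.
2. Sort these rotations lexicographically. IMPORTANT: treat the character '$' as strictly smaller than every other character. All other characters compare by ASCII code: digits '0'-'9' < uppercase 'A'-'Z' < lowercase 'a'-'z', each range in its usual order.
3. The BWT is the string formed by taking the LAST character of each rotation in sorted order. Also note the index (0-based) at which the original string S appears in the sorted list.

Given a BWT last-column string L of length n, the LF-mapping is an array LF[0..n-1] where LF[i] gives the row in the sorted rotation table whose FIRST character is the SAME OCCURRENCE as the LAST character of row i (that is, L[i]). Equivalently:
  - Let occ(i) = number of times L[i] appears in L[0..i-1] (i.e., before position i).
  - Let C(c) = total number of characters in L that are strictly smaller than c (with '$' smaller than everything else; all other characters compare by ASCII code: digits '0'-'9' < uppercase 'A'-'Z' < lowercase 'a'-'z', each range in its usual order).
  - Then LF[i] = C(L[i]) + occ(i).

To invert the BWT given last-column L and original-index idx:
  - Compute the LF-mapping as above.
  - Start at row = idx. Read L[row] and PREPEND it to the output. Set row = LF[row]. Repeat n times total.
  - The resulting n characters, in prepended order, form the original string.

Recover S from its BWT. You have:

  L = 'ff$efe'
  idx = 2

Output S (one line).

Answer: effef$

Derivation:
LF mapping: 3 4 0 1 5 2
Walk LF starting at row 2, prepending L[row]:
  step 1: row=2, L[2]='$', prepend. Next row=LF[2]=0
  step 2: row=0, L[0]='f', prepend. Next row=LF[0]=3
  step 3: row=3, L[3]='e', prepend. Next row=LF[3]=1
  step 4: row=1, L[1]='f', prepend. Next row=LF[1]=4
  step 5: row=4, L[4]='f', prepend. Next row=LF[4]=5
  step 6: row=5, L[5]='e', prepend. Next row=LF[5]=2
Reversed output: effef$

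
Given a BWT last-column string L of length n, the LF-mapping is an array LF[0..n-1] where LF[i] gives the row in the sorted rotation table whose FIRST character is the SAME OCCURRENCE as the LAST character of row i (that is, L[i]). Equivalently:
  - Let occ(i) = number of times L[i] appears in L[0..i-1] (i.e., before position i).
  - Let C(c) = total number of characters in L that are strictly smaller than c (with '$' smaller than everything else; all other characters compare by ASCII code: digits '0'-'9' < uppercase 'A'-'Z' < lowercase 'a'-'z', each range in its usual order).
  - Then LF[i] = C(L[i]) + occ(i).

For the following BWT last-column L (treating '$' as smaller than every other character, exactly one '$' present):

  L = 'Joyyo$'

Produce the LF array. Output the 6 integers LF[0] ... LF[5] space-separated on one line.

Answer: 1 2 4 5 3 0

Derivation:
Char counts: '$':1, 'J':1, 'o':2, 'y':2
C (first-col start): C('$')=0, C('J')=1, C('o')=2, C('y')=4
L[0]='J': occ=0, LF[0]=C('J')+0=1+0=1
L[1]='o': occ=0, LF[1]=C('o')+0=2+0=2
L[2]='y': occ=0, LF[2]=C('y')+0=4+0=4
L[3]='y': occ=1, LF[3]=C('y')+1=4+1=5
L[4]='o': occ=1, LF[4]=C('o')+1=2+1=3
L[5]='$': occ=0, LF[5]=C('$')+0=0+0=0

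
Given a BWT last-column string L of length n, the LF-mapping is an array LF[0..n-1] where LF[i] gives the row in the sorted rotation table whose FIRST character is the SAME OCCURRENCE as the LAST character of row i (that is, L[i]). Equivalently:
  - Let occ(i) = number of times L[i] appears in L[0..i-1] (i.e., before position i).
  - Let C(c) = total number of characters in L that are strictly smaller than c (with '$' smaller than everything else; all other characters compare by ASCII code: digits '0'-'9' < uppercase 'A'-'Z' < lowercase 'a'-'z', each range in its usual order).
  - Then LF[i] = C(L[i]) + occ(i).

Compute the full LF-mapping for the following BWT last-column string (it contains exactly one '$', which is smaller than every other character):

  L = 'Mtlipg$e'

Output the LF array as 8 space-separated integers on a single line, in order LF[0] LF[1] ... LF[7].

Answer: 1 7 5 4 6 3 0 2

Derivation:
Char counts: '$':1, 'M':1, 'e':1, 'g':1, 'i':1, 'l':1, 'p':1, 't':1
C (first-col start): C('$')=0, C('M')=1, C('e')=2, C('g')=3, C('i')=4, C('l')=5, C('p')=6, C('t')=7
L[0]='M': occ=0, LF[0]=C('M')+0=1+0=1
L[1]='t': occ=0, LF[1]=C('t')+0=7+0=7
L[2]='l': occ=0, LF[2]=C('l')+0=5+0=5
L[3]='i': occ=0, LF[3]=C('i')+0=4+0=4
L[4]='p': occ=0, LF[4]=C('p')+0=6+0=6
L[5]='g': occ=0, LF[5]=C('g')+0=3+0=3
L[6]='$': occ=0, LF[6]=C('$')+0=0+0=0
L[7]='e': occ=0, LF[7]=C('e')+0=2+0=2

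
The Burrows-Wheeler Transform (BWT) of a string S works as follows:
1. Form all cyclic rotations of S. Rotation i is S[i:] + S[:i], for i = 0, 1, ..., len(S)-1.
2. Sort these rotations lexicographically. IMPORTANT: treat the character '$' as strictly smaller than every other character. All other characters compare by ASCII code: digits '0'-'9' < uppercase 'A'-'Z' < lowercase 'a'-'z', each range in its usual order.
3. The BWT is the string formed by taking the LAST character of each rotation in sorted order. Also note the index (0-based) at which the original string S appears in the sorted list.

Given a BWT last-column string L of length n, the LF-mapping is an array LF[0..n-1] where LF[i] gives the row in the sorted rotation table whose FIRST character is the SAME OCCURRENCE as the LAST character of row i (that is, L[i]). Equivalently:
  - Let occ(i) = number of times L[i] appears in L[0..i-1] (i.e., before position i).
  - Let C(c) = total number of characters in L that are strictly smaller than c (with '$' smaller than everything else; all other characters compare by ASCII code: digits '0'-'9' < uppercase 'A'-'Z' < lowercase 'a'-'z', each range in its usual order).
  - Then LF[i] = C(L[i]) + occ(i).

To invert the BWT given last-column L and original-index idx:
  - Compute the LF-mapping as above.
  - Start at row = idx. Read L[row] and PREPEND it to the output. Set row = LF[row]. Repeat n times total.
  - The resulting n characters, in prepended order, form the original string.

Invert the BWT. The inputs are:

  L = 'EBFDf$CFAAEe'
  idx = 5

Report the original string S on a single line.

Answer: DBAFAFEefCE$

Derivation:
LF mapping: 6 3 8 5 11 0 4 9 1 2 7 10
Walk LF starting at row 5, prepending L[row]:
  step 1: row=5, L[5]='$', prepend. Next row=LF[5]=0
  step 2: row=0, L[0]='E', prepend. Next row=LF[0]=6
  step 3: row=6, L[6]='C', prepend. Next row=LF[6]=4
  step 4: row=4, L[4]='f', prepend. Next row=LF[4]=11
  step 5: row=11, L[11]='e', prepend. Next row=LF[11]=10
  step 6: row=10, L[10]='E', prepend. Next row=LF[10]=7
  step 7: row=7, L[7]='F', prepend. Next row=LF[7]=9
  step 8: row=9, L[9]='A', prepend. Next row=LF[9]=2
  step 9: row=2, L[2]='F', prepend. Next row=LF[2]=8
  step 10: row=8, L[8]='A', prepend. Next row=LF[8]=1
  step 11: row=1, L[1]='B', prepend. Next row=LF[1]=3
  step 12: row=3, L[3]='D', prepend. Next row=LF[3]=5
Reversed output: DBAFAFEefCE$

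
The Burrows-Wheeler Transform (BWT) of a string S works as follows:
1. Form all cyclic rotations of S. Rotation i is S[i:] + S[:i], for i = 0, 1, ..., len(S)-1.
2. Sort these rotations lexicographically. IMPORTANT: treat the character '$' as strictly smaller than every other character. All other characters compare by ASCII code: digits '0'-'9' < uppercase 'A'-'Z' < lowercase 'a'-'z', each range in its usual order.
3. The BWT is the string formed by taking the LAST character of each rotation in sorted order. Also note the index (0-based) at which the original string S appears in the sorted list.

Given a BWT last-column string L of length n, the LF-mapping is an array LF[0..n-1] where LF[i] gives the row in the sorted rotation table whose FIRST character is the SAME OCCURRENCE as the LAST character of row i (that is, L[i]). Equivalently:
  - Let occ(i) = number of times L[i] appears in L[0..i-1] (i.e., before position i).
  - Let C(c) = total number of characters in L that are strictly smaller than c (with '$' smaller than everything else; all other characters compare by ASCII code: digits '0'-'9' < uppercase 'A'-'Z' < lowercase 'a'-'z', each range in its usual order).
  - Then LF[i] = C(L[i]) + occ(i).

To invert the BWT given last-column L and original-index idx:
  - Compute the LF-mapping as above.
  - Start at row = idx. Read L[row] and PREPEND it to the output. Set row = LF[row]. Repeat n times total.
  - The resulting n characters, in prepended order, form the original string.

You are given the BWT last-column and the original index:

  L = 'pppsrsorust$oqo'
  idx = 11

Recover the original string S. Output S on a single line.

LF mapping: 4 5 6 10 8 11 1 9 14 12 13 0 2 7 3
Walk LF starting at row 11, prepending L[row]:
  step 1: row=11, L[11]='$', prepend. Next row=LF[11]=0
  step 2: row=0, L[0]='p', prepend. Next row=LF[0]=4
  step 3: row=4, L[4]='r', prepend. Next row=LF[4]=8
  step 4: row=8, L[8]='u', prepend. Next row=LF[8]=14
  step 5: row=14, L[14]='o', prepend. Next row=LF[14]=3
  step 6: row=3, L[3]='s', prepend. Next row=LF[3]=10
  step 7: row=10, L[10]='t', prepend. Next row=LF[10]=13
  step 8: row=13, L[13]='q', prepend. Next row=LF[13]=7
  step 9: row=7, L[7]='r', prepend. Next row=LF[7]=9
  step 10: row=9, L[9]='s', prepend. Next row=LF[9]=12
  step 11: row=12, L[12]='o', prepend. Next row=LF[12]=2
  step 12: row=2, L[2]='p', prepend. Next row=LF[2]=6
  step 13: row=6, L[6]='o', prepend. Next row=LF[6]=1
  step 14: row=1, L[1]='p', prepend. Next row=LF[1]=5
  step 15: row=5, L[5]='s', prepend. Next row=LF[5]=11
Reversed output: spoposrqtsourp$

Answer: spoposrqtsourp$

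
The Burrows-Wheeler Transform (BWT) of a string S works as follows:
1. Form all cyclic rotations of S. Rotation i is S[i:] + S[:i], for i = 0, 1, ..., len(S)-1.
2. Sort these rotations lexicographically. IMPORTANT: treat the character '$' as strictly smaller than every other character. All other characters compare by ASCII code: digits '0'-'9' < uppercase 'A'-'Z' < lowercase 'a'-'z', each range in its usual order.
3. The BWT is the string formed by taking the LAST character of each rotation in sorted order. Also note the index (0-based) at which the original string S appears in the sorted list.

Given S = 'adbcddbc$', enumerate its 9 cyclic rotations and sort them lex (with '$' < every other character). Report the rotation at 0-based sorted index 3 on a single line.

All 9 rotations (rotation i = S[i:]+S[:i]):
  rot[0] = adbcddbc$
  rot[1] = dbcddbc$a
  rot[2] = bcddbc$ad
  rot[3] = cddbc$adb
  rot[4] = ddbc$adbc
  rot[5] = dbc$adbcd
  rot[6] = bc$adbcdd
  rot[7] = c$adbcddb
  rot[8] = $adbcddbc
Sorted (with $ < everything):
  sorted[0] = $adbcddbc
  sorted[1] = adbcddbc$
  sorted[2] = bc$adbcdd
  sorted[3] = bcddbc$ad
  sorted[4] = c$adbcddb
  sorted[5] = cddbc$adb
  sorted[6] = dbc$adbcd
  sorted[7] = dbcddbc$a
  sorted[8] = ddbc$adbc
sorted[3] = bcddbc$ad

Answer: bcddbc$ad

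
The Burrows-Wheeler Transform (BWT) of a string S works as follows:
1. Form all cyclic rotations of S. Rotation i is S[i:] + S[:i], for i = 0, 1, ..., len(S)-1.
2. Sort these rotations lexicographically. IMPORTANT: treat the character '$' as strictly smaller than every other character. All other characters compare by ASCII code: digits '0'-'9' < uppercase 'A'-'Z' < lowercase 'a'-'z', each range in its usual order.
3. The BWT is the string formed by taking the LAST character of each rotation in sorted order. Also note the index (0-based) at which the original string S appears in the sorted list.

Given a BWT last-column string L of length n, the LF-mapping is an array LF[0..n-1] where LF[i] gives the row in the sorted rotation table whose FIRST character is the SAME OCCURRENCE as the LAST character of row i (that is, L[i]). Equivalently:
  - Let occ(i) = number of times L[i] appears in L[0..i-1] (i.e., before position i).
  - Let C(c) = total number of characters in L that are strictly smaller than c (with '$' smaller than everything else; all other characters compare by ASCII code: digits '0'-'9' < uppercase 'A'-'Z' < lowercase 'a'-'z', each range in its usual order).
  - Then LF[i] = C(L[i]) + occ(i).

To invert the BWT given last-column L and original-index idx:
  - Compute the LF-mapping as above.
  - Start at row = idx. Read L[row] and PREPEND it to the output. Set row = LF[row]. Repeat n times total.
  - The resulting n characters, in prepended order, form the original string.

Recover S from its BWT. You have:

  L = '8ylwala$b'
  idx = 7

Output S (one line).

Answer: wallaby8$

Derivation:
LF mapping: 1 8 5 7 2 6 3 0 4
Walk LF starting at row 7, prepending L[row]:
  step 1: row=7, L[7]='$', prepend. Next row=LF[7]=0
  step 2: row=0, L[0]='8', prepend. Next row=LF[0]=1
  step 3: row=1, L[1]='y', prepend. Next row=LF[1]=8
  step 4: row=8, L[8]='b', prepend. Next row=LF[8]=4
  step 5: row=4, L[4]='a', prepend. Next row=LF[4]=2
  step 6: row=2, L[2]='l', prepend. Next row=LF[2]=5
  step 7: row=5, L[5]='l', prepend. Next row=LF[5]=6
  step 8: row=6, L[6]='a', prepend. Next row=LF[6]=3
  step 9: row=3, L[3]='w', prepend. Next row=LF[3]=7
Reversed output: wallaby8$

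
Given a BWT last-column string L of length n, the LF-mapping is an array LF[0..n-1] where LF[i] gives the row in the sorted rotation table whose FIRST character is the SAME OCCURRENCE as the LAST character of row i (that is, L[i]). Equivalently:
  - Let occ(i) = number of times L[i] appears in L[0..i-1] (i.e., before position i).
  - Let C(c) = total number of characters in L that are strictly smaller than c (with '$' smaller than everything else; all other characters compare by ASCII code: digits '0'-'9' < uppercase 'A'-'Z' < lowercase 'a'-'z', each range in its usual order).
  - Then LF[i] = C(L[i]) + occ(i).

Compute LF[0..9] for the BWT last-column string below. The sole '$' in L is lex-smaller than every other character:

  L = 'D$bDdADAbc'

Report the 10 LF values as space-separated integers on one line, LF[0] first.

Char counts: '$':1, 'A':2, 'D':3, 'b':2, 'c':1, 'd':1
C (first-col start): C('$')=0, C('A')=1, C('D')=3, C('b')=6, C('c')=8, C('d')=9
L[0]='D': occ=0, LF[0]=C('D')+0=3+0=3
L[1]='$': occ=0, LF[1]=C('$')+0=0+0=0
L[2]='b': occ=0, LF[2]=C('b')+0=6+0=6
L[3]='D': occ=1, LF[3]=C('D')+1=3+1=4
L[4]='d': occ=0, LF[4]=C('d')+0=9+0=9
L[5]='A': occ=0, LF[5]=C('A')+0=1+0=1
L[6]='D': occ=2, LF[6]=C('D')+2=3+2=5
L[7]='A': occ=1, LF[7]=C('A')+1=1+1=2
L[8]='b': occ=1, LF[8]=C('b')+1=6+1=7
L[9]='c': occ=0, LF[9]=C('c')+0=8+0=8

Answer: 3 0 6 4 9 1 5 2 7 8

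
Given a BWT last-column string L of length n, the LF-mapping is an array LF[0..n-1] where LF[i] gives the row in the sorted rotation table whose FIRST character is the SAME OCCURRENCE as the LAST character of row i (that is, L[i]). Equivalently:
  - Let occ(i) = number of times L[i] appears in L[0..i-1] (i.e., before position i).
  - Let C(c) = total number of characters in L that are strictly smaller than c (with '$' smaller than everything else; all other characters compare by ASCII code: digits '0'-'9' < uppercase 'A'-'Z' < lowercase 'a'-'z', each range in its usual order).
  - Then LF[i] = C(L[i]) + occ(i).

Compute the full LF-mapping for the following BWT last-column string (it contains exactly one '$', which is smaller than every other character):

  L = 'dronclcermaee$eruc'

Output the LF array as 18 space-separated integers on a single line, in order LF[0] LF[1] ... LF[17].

Answer: 5 14 13 12 2 10 3 6 15 11 1 7 8 0 9 16 17 4

Derivation:
Char counts: '$':1, 'a':1, 'c':3, 'd':1, 'e':4, 'l':1, 'm':1, 'n':1, 'o':1, 'r':3, 'u':1
C (first-col start): C('$')=0, C('a')=1, C('c')=2, C('d')=5, C('e')=6, C('l')=10, C('m')=11, C('n')=12, C('o')=13, C('r')=14, C('u')=17
L[0]='d': occ=0, LF[0]=C('d')+0=5+0=5
L[1]='r': occ=0, LF[1]=C('r')+0=14+0=14
L[2]='o': occ=0, LF[2]=C('o')+0=13+0=13
L[3]='n': occ=0, LF[3]=C('n')+0=12+0=12
L[4]='c': occ=0, LF[4]=C('c')+0=2+0=2
L[5]='l': occ=0, LF[5]=C('l')+0=10+0=10
L[6]='c': occ=1, LF[6]=C('c')+1=2+1=3
L[7]='e': occ=0, LF[7]=C('e')+0=6+0=6
L[8]='r': occ=1, LF[8]=C('r')+1=14+1=15
L[9]='m': occ=0, LF[9]=C('m')+0=11+0=11
L[10]='a': occ=0, LF[10]=C('a')+0=1+0=1
L[11]='e': occ=1, LF[11]=C('e')+1=6+1=7
L[12]='e': occ=2, LF[12]=C('e')+2=6+2=8
L[13]='$': occ=0, LF[13]=C('$')+0=0+0=0
L[14]='e': occ=3, LF[14]=C('e')+3=6+3=9
L[15]='r': occ=2, LF[15]=C('r')+2=14+2=16
L[16]='u': occ=0, LF[16]=C('u')+0=17+0=17
L[17]='c': occ=2, LF[17]=C('c')+2=2+2=4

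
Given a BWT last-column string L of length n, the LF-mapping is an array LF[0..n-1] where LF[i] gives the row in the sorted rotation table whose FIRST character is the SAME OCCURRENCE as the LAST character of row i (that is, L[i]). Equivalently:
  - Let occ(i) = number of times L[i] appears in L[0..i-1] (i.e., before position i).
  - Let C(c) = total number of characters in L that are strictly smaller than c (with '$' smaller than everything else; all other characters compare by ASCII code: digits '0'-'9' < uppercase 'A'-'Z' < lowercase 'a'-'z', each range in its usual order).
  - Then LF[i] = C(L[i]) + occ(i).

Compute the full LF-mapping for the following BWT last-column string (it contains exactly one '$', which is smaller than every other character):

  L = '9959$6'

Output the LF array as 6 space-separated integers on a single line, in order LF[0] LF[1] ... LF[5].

Answer: 3 4 1 5 0 2

Derivation:
Char counts: '$':1, '5':1, '6':1, '9':3
C (first-col start): C('$')=0, C('5')=1, C('6')=2, C('9')=3
L[0]='9': occ=0, LF[0]=C('9')+0=3+0=3
L[1]='9': occ=1, LF[1]=C('9')+1=3+1=4
L[2]='5': occ=0, LF[2]=C('5')+0=1+0=1
L[3]='9': occ=2, LF[3]=C('9')+2=3+2=5
L[4]='$': occ=0, LF[4]=C('$')+0=0+0=0
L[5]='6': occ=0, LF[5]=C('6')+0=2+0=2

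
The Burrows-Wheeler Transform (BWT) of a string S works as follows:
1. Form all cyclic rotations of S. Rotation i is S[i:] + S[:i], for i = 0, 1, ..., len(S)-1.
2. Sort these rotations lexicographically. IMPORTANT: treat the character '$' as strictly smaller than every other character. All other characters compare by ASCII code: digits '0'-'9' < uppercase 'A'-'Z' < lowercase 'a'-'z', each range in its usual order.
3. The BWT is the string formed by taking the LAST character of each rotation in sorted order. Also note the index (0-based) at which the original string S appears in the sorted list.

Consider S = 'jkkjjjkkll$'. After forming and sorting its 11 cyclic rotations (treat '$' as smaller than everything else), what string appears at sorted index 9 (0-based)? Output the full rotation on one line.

Answer: l$jkkjjjkkl

Derivation:
All 11 rotations (rotation i = S[i:]+S[:i]):
  rot[0] = jkkjjjkkll$
  rot[1] = kkjjjkkll$j
  rot[2] = kjjjkkll$jk
  rot[3] = jjjkkll$jkk
  rot[4] = jjkkll$jkkj
  rot[5] = jkkll$jkkjj
  rot[6] = kkll$jkkjjj
  rot[7] = kll$jkkjjjk
  rot[8] = ll$jkkjjjkk
  rot[9] = l$jkkjjjkkl
  rot[10] = $jkkjjjkkll
Sorted (with $ < everything):
  sorted[0] = $jkkjjjkkll
  sorted[1] = jjjkkll$jkk
  sorted[2] = jjkkll$jkkj
  sorted[3] = jkkjjjkkll$
  sorted[4] = jkkll$jkkjj
  sorted[5] = kjjjkkll$jk
  sorted[6] = kkjjjkkll$j
  sorted[7] = kkll$jkkjjj
  sorted[8] = kll$jkkjjjk
  sorted[9] = l$jkkjjjkkl
  sorted[10] = ll$jkkjjjkk
sorted[9] = l$jkkjjjkkl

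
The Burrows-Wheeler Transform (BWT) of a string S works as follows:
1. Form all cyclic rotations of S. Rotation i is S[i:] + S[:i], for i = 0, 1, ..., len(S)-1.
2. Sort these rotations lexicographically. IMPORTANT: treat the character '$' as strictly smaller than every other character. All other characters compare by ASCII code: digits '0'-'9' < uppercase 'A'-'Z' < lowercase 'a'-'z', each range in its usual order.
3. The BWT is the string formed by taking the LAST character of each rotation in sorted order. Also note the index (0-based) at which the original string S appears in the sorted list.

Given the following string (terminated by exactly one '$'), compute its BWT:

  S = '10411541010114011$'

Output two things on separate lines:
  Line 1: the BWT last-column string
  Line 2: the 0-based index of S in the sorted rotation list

All 18 rotations (rotation i = S[i:]+S[:i]):
  rot[0] = 10411541010114011$
  rot[1] = 0411541010114011$1
  rot[2] = 411541010114011$10
  rot[3] = 11541010114011$104
  rot[4] = 1541010114011$1041
  rot[5] = 541010114011$10411
  rot[6] = 41010114011$104115
  rot[7] = 1010114011$1041154
  rot[8] = 010114011$10411541
  rot[9] = 10114011$104115410
  rot[10] = 0114011$1041154101
  rot[11] = 114011$10411541010
  rot[12] = 14011$104115410101
  rot[13] = 4011$1041154101011
  rot[14] = 011$10411541010114
  rot[15] = 11$104115410101140
  rot[16] = 1$1041154101011401
  rot[17] = $10411541010114011
Sorted (with $ < everything):
  sorted[0] = $10411541010114011  (last char: '1')
  sorted[1] = 010114011$10411541  (last char: '1')
  sorted[2] = 011$10411541010114  (last char: '4')
  sorted[3] = 0114011$1041154101  (last char: '1')
  sorted[4] = 0411541010114011$1  (last char: '1')
  sorted[5] = 1$1041154101011401  (last char: '1')
  sorted[6] = 1010114011$1041154  (last char: '4')
  sorted[7] = 10114011$104115410  (last char: '0')
  sorted[8] = 10411541010114011$  (last char: '$')
  sorted[9] = 11$104115410101140  (last char: '0')
  sorted[10] = 114011$10411541010  (last char: '0')
  sorted[11] = 11541010114011$104  (last char: '4')
  sorted[12] = 14011$104115410101  (last char: '1')
  sorted[13] = 1541010114011$1041  (last char: '1')
  sorted[14] = 4011$1041154101011  (last char: '1')
  sorted[15] = 41010114011$104115  (last char: '5')
  sorted[16] = 411541010114011$10  (last char: '0')
  sorted[17] = 541010114011$10411  (last char: '1')
Last column: 11411140$004111501
Original string S is at sorted index 8

Answer: 11411140$004111501
8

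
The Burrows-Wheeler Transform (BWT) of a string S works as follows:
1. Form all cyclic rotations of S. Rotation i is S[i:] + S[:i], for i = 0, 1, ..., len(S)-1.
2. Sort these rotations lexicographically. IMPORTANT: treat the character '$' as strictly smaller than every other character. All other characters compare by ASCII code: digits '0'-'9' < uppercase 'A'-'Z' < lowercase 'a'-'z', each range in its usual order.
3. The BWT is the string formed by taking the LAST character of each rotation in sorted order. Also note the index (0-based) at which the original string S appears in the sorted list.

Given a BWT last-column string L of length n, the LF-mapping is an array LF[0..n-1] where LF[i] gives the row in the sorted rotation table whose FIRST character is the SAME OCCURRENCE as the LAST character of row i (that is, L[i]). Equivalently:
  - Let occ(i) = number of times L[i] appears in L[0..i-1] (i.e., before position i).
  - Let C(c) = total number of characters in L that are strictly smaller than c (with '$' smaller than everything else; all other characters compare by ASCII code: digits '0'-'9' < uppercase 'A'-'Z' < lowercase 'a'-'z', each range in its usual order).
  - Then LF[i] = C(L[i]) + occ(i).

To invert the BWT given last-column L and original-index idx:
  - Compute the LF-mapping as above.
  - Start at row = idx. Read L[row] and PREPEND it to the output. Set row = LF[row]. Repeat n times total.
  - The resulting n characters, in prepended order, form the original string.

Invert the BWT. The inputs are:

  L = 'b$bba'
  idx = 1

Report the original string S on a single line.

Answer: abbb$

Derivation:
LF mapping: 2 0 3 4 1
Walk LF starting at row 1, prepending L[row]:
  step 1: row=1, L[1]='$', prepend. Next row=LF[1]=0
  step 2: row=0, L[0]='b', prepend. Next row=LF[0]=2
  step 3: row=2, L[2]='b', prepend. Next row=LF[2]=3
  step 4: row=3, L[3]='b', prepend. Next row=LF[3]=4
  step 5: row=4, L[4]='a', prepend. Next row=LF[4]=1
Reversed output: abbb$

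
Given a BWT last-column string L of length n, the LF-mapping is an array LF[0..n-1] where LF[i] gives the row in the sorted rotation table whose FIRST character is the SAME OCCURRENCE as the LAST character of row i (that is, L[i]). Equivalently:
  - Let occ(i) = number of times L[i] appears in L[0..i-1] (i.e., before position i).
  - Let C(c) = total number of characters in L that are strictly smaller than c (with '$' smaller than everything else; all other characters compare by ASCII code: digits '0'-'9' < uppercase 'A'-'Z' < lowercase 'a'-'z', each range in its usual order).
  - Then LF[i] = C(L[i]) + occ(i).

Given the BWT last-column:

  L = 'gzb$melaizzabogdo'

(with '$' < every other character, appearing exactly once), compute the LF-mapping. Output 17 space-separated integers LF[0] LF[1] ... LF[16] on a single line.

Answer: 7 14 3 0 11 6 10 1 9 15 16 2 4 12 8 5 13

Derivation:
Char counts: '$':1, 'a':2, 'b':2, 'd':1, 'e':1, 'g':2, 'i':1, 'l':1, 'm':1, 'o':2, 'z':3
C (first-col start): C('$')=0, C('a')=1, C('b')=3, C('d')=5, C('e')=6, C('g')=7, C('i')=9, C('l')=10, C('m')=11, C('o')=12, C('z')=14
L[0]='g': occ=0, LF[0]=C('g')+0=7+0=7
L[1]='z': occ=0, LF[1]=C('z')+0=14+0=14
L[2]='b': occ=0, LF[2]=C('b')+0=3+0=3
L[3]='$': occ=0, LF[3]=C('$')+0=0+0=0
L[4]='m': occ=0, LF[4]=C('m')+0=11+0=11
L[5]='e': occ=0, LF[5]=C('e')+0=6+0=6
L[6]='l': occ=0, LF[6]=C('l')+0=10+0=10
L[7]='a': occ=0, LF[7]=C('a')+0=1+0=1
L[8]='i': occ=0, LF[8]=C('i')+0=9+0=9
L[9]='z': occ=1, LF[9]=C('z')+1=14+1=15
L[10]='z': occ=2, LF[10]=C('z')+2=14+2=16
L[11]='a': occ=1, LF[11]=C('a')+1=1+1=2
L[12]='b': occ=1, LF[12]=C('b')+1=3+1=4
L[13]='o': occ=0, LF[13]=C('o')+0=12+0=12
L[14]='g': occ=1, LF[14]=C('g')+1=7+1=8
L[15]='d': occ=0, LF[15]=C('d')+0=5+0=5
L[16]='o': occ=1, LF[16]=C('o')+1=12+1=13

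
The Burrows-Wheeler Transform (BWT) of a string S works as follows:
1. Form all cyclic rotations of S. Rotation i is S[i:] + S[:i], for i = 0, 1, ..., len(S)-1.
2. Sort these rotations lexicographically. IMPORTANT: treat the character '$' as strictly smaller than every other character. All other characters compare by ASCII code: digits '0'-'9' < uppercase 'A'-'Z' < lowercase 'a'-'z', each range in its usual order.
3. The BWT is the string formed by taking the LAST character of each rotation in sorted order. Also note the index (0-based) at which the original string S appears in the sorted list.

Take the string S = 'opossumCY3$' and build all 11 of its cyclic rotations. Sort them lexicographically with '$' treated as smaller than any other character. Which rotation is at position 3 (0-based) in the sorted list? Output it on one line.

Answer: Y3$opossumC

Derivation:
All 11 rotations (rotation i = S[i:]+S[:i]):
  rot[0] = opossumCY3$
  rot[1] = possumCY3$o
  rot[2] = ossumCY3$op
  rot[3] = ssumCY3$opo
  rot[4] = sumCY3$opos
  rot[5] = umCY3$oposs
  rot[6] = mCY3$opossu
  rot[7] = CY3$opossum
  rot[8] = Y3$opossumC
  rot[9] = 3$opossumCY
  rot[10] = $opossumCY3
Sorted (with $ < everything):
  sorted[0] = $opossumCY3
  sorted[1] = 3$opossumCY
  sorted[2] = CY3$opossum
  sorted[3] = Y3$opossumC
  sorted[4] = mCY3$opossu
  sorted[5] = opossumCY3$
  sorted[6] = ossumCY3$op
  sorted[7] = possumCY3$o
  sorted[8] = ssumCY3$opo
  sorted[9] = sumCY3$opos
  sorted[10] = umCY3$oposs
sorted[3] = Y3$opossumC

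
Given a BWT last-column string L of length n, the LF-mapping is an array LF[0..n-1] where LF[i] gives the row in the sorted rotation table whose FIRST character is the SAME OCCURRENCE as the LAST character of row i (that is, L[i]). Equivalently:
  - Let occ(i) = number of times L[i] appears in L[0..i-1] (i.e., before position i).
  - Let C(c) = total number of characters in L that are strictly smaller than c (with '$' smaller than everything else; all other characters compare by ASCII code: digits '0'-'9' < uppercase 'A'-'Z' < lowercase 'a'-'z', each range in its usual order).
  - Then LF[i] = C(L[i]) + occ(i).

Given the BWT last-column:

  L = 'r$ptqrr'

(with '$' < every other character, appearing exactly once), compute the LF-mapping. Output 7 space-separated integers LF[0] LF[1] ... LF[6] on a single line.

Char counts: '$':1, 'p':1, 'q':1, 'r':3, 't':1
C (first-col start): C('$')=0, C('p')=1, C('q')=2, C('r')=3, C('t')=6
L[0]='r': occ=0, LF[0]=C('r')+0=3+0=3
L[1]='$': occ=0, LF[1]=C('$')+0=0+0=0
L[2]='p': occ=0, LF[2]=C('p')+0=1+0=1
L[3]='t': occ=0, LF[3]=C('t')+0=6+0=6
L[4]='q': occ=0, LF[4]=C('q')+0=2+0=2
L[5]='r': occ=1, LF[5]=C('r')+1=3+1=4
L[6]='r': occ=2, LF[6]=C('r')+2=3+2=5

Answer: 3 0 1 6 2 4 5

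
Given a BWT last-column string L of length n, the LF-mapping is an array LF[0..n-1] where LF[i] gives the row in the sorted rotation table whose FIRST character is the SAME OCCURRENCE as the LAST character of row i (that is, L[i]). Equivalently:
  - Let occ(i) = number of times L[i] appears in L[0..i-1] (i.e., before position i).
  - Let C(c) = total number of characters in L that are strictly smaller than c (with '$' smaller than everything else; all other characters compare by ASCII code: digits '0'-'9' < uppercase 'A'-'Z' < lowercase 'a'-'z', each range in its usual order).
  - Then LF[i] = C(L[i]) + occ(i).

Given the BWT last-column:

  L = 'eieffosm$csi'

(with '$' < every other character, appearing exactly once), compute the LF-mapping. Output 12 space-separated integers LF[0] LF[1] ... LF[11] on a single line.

Char counts: '$':1, 'c':1, 'e':2, 'f':2, 'i':2, 'm':1, 'o':1, 's':2
C (first-col start): C('$')=0, C('c')=1, C('e')=2, C('f')=4, C('i')=6, C('m')=8, C('o')=9, C('s')=10
L[0]='e': occ=0, LF[0]=C('e')+0=2+0=2
L[1]='i': occ=0, LF[1]=C('i')+0=6+0=6
L[2]='e': occ=1, LF[2]=C('e')+1=2+1=3
L[3]='f': occ=0, LF[3]=C('f')+0=4+0=4
L[4]='f': occ=1, LF[4]=C('f')+1=4+1=5
L[5]='o': occ=0, LF[5]=C('o')+0=9+0=9
L[6]='s': occ=0, LF[6]=C('s')+0=10+0=10
L[7]='m': occ=0, LF[7]=C('m')+0=8+0=8
L[8]='$': occ=0, LF[8]=C('$')+0=0+0=0
L[9]='c': occ=0, LF[9]=C('c')+0=1+0=1
L[10]='s': occ=1, LF[10]=C('s')+1=10+1=11
L[11]='i': occ=1, LF[11]=C('i')+1=6+1=7

Answer: 2 6 3 4 5 9 10 8 0 1 11 7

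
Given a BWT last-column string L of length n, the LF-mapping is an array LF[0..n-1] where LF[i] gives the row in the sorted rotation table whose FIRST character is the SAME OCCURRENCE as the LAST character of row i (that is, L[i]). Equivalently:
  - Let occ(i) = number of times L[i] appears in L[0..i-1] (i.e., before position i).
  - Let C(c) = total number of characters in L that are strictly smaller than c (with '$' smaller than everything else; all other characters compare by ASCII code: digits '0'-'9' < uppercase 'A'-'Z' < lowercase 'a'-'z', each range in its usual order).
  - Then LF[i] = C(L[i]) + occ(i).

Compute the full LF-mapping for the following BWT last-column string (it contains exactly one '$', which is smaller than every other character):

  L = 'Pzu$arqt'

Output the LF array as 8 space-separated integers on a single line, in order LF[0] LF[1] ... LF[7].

Answer: 1 7 6 0 2 4 3 5

Derivation:
Char counts: '$':1, 'P':1, 'a':1, 'q':1, 'r':1, 't':1, 'u':1, 'z':1
C (first-col start): C('$')=0, C('P')=1, C('a')=2, C('q')=3, C('r')=4, C('t')=5, C('u')=6, C('z')=7
L[0]='P': occ=0, LF[0]=C('P')+0=1+0=1
L[1]='z': occ=0, LF[1]=C('z')+0=7+0=7
L[2]='u': occ=0, LF[2]=C('u')+0=6+0=6
L[3]='$': occ=0, LF[3]=C('$')+0=0+0=0
L[4]='a': occ=0, LF[4]=C('a')+0=2+0=2
L[5]='r': occ=0, LF[5]=C('r')+0=4+0=4
L[6]='q': occ=0, LF[6]=C('q')+0=3+0=3
L[7]='t': occ=0, LF[7]=C('t')+0=5+0=5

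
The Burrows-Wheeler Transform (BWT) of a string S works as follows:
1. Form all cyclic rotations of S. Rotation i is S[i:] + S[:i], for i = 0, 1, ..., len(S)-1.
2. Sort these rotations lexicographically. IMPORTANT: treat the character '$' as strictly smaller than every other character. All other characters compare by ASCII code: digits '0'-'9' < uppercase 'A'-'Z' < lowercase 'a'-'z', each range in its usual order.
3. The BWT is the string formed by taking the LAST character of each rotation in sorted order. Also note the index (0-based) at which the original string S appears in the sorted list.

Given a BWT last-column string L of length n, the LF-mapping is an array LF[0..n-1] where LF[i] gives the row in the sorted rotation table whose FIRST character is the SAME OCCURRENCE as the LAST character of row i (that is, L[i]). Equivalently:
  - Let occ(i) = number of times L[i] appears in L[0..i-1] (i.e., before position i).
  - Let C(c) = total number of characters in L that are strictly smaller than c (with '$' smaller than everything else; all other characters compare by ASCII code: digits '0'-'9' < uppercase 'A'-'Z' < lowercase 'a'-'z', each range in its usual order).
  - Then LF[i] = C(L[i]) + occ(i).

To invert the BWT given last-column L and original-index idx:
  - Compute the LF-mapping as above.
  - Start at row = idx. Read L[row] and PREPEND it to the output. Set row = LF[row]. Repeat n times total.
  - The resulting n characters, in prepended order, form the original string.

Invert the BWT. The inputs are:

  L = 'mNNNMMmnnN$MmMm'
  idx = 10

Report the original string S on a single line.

LF mapping: 9 5 6 7 1 2 10 13 14 8 0 3 11 4 12
Walk LF starting at row 10, prepending L[row]:
  step 1: row=10, L[10]='$', prepend. Next row=LF[10]=0
  step 2: row=0, L[0]='m', prepend. Next row=LF[0]=9
  step 3: row=9, L[9]='N', prepend. Next row=LF[9]=8
  step 4: row=8, L[8]='n', prepend. Next row=LF[8]=14
  step 5: row=14, L[14]='m', prepend. Next row=LF[14]=12
  step 6: row=12, L[12]='m', prepend. Next row=LF[12]=11
  step 7: row=11, L[11]='M', prepend. Next row=LF[11]=3
  step 8: row=3, L[3]='N', prepend. Next row=LF[3]=7
  step 9: row=7, L[7]='n', prepend. Next row=LF[7]=13
  step 10: row=13, L[13]='M', prepend. Next row=LF[13]=4
  step 11: row=4, L[4]='M', prepend. Next row=LF[4]=1
  step 12: row=1, L[1]='N', prepend. Next row=LF[1]=5
  step 13: row=5, L[5]='M', prepend. Next row=LF[5]=2
  step 14: row=2, L[2]='N', prepend. Next row=LF[2]=6
  step 15: row=6, L[6]='m', prepend. Next row=LF[6]=10
Reversed output: mNMNMMnNMmmnNm$

Answer: mNMNMMnNMmmnNm$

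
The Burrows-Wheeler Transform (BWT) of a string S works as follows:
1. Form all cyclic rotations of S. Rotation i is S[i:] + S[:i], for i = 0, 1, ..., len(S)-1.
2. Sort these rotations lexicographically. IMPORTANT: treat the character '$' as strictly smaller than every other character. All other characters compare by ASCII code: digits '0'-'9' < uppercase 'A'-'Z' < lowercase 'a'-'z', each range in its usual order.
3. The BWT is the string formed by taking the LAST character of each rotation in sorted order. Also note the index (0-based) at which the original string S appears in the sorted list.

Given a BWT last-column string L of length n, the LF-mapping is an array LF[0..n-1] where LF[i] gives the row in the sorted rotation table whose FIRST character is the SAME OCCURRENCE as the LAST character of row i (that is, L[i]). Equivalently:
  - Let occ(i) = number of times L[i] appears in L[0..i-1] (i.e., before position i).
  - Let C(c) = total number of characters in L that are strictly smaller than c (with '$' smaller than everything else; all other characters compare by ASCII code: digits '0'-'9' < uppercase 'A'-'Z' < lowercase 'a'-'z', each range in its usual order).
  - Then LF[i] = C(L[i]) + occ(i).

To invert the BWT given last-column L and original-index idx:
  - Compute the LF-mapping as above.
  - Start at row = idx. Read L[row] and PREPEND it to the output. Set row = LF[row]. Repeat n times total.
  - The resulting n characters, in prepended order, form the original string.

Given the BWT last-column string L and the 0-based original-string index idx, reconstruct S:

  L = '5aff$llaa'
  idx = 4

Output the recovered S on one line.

LF mapping: 1 2 5 6 0 7 8 3 4
Walk LF starting at row 4, prepending L[row]:
  step 1: row=4, L[4]='$', prepend. Next row=LF[4]=0
  step 2: row=0, L[0]='5', prepend. Next row=LF[0]=1
  step 3: row=1, L[1]='a', prepend. Next row=LF[1]=2
  step 4: row=2, L[2]='f', prepend. Next row=LF[2]=5
  step 5: row=5, L[5]='l', prepend. Next row=LF[5]=7
  step 6: row=7, L[7]='a', prepend. Next row=LF[7]=3
  step 7: row=3, L[3]='f', prepend. Next row=LF[3]=6
  step 8: row=6, L[6]='l', prepend. Next row=LF[6]=8
  step 9: row=8, L[8]='a', prepend. Next row=LF[8]=4
Reversed output: alfalfa5$

Answer: alfalfa5$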